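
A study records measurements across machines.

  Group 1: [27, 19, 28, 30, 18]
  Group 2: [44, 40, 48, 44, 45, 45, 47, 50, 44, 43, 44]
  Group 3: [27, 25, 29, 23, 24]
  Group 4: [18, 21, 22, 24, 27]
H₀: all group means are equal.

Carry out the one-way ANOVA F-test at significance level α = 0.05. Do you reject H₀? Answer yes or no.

reject H₀: yes

Group means [24.40, 44.91, 25.60, 22.40], grand mean 32.923
SSB = Σnᵢ(x̄ᵢ−x̄)² = 2765.337; SSW = ΣΣ(x−x̄ᵢ)² = 260.509
MSB = 2765.337/3 = 921.7790; MSW = 260.509/22 = 11.8413
F = MSB/MSW = 77.8443
df = (3, 22)
p-value (upper-tail) = 0.00000
At α=0.05: p < α → reject H₀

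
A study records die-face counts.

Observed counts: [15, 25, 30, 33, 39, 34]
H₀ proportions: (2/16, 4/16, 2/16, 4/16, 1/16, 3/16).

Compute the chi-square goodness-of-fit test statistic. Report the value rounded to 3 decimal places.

n = 176; E_i = n·p_i = [22.00, 44.00, 22.00, 44.00, 11.00, 33.00]
χ² = (15−22.00)²/22.00 + (25−44.00)²/44.00 + (30−22.00)²/22.00 + (33−44.00)²/44.00 + (39−11.00)²/11.00 + (34−33.00)²/33.00 = 87.3939
df = 5

test statistic = 87.394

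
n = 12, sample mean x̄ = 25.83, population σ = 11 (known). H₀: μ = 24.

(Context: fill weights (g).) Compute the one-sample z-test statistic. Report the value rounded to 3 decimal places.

test statistic = 0.576

SE = σ/√n = 11/√12 = 3.1754
z = (x̄−μ₀)/SE = (25.83−24)/3.1754 = 0.5763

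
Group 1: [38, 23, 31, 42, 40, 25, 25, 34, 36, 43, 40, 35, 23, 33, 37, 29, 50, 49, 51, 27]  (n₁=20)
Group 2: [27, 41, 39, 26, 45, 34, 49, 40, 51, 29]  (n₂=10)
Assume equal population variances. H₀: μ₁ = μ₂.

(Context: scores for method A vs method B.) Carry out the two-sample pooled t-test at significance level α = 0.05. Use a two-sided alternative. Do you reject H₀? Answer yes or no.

x̄₁=35.550, s₁=8.757, n₁=20
x̄₂=38.100, s₂=8.913, n₂=10
s_p² = [19·8.757² + 9·8.913²]/28 = 77.5661
SE = √(s_p²·(1/20+1/10)) = 3.4110
t = (35.550−38.100)/3.4110 = -0.7476
df = 28
p-value (two-sided) = 0.46095
At α=0.05: p ≥ α → fail to reject H₀

reject H₀: no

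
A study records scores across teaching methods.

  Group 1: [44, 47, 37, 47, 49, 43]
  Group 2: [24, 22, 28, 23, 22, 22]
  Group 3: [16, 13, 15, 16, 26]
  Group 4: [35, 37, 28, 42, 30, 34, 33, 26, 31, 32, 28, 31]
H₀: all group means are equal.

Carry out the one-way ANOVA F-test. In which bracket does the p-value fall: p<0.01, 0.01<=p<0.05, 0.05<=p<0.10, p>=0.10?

p-value bracket: p<0.01

Group means [44.50, 23.50, 17.20, 32.25], grand mean 30.379
SSB = Σnᵢ(x̄ᵢ−x̄)² = 2390.778; SSW = ΣΣ(x−x̄ᵢ)² = 434.050
MSB = 2390.778/3 = 796.9259; MSW = 434.050/25 = 17.3620
F = MSB/MSW = 45.9006
df = (3, 25)
p-value (upper-tail) = 0.00000
→ bracket: p<0.01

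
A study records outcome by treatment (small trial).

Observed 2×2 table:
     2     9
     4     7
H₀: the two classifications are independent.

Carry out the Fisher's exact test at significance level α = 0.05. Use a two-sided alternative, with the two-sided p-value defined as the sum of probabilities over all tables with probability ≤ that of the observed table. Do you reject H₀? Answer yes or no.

Margins: r₁=11, r₂=11, c₁=6, c₂=16, n=22
p_obs = C(11,2)·C(11,4)/C(22,6); sum pmf over tables with pmf ≤ p_obs
p-value (two-sided) = 0.63512
At α=0.05: p ≥ α → fail to reject H₀

reject H₀: no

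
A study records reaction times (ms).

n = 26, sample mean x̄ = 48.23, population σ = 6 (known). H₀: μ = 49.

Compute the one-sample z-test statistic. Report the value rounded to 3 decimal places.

test statistic = -0.654

SE = σ/√n = 6/√26 = 1.1767
z = (x̄−μ₀)/SE = (48.23−49)/1.1767 = -0.6544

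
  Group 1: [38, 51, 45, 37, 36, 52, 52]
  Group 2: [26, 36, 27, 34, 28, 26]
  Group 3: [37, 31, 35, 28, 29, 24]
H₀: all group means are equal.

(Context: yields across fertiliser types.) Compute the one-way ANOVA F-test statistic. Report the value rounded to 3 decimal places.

test statistic = 13.677

Group means [44.43, 29.50, 30.67], grand mean 35.368
SSB = Σnᵢ(x̄ᵢ−x̄)² = 913.873; SSW = ΣΣ(x−x̄ᵢ)² = 534.548
MSB = 913.873/2 = 456.9367; MSW = 534.548/16 = 33.4092
F = MSB/MSW = 13.6770
df = (2, 16)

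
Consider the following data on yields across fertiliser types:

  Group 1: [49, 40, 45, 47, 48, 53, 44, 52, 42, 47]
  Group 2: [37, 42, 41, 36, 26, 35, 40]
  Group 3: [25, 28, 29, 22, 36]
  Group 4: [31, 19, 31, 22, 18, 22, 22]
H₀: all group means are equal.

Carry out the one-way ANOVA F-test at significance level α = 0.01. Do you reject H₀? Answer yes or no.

reject H₀: yes

Group means [46.70, 36.71, 28.00, 23.57], grand mean 35.483
SSB = Σnᵢ(x̄ᵢ−x̄)² = 2541.999; SSW = ΣΣ(x−x̄ᵢ)² = 607.243
MSB = 2541.999/3 = 847.3328; MSW = 607.243/25 = 24.2897
F = MSB/MSW = 34.8844
df = (3, 25)
p-value (upper-tail) = 0.00000
At α=0.01: p < α → reject H₀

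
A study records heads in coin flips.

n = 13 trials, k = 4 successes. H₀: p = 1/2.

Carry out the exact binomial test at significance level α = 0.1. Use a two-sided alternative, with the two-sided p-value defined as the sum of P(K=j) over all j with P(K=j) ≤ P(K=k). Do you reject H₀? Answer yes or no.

Exact binomial: n=13, k=4, p₀=1/2=0.5000
P(X=j) = C(n,j)·p₀^j·(1−p₀)^(n−j); p = Σ P(X=j) over j with P(X=j) ≤ P(X=4)
p-value (two-sided) = 0.26685
At α=0.1: p ≥ α → fail to reject H₀

reject H₀: no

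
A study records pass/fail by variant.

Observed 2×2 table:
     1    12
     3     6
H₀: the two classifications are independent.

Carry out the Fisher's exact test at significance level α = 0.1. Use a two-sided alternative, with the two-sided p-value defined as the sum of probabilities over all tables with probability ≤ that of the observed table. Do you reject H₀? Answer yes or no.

Margins: r₁=13, r₂=9, c₁=4, c₂=18, n=22
p_obs = C(13,1)·C(9,3)/C(22,4); sum pmf over tables with pmf ≤ p_obs
p-value (two-sided) = 0.26425
At α=0.1: p ≥ α → fail to reject H₀

reject H₀: no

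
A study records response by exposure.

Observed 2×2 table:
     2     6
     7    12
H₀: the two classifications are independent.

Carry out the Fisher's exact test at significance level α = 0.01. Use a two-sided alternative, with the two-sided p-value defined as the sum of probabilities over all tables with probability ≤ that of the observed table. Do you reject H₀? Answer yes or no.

reject H₀: no

Margins: r₁=8, r₂=19, c₁=9, c₂=18, n=27
p_obs = C(8,2)·C(19,7)/C(27,9); sum pmf over tables with pmf ≤ p_obs
p-value (two-sided) = 0.67582
At α=0.01: p ≥ α → fail to reject H₀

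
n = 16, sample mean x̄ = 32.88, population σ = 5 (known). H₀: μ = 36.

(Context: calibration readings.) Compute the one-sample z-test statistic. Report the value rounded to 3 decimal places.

test statistic = -2.496

SE = σ/√n = 5/√16 = 1.2500
z = (x̄−μ₀)/SE = (32.88−36)/1.2500 = -2.4960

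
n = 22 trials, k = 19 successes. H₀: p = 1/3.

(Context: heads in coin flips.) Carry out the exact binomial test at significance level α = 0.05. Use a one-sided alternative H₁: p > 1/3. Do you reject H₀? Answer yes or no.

Exact binomial: n=22, k=19, p₀=1/3=0.3333
P(X≥19) from Σ C(n,i)·p₀^i·(1−p₀)^(n−i)
p-value (one-sided, H₁ greater) = 0.00000
At α=0.05: p < α → reject H₀

reject H₀: yes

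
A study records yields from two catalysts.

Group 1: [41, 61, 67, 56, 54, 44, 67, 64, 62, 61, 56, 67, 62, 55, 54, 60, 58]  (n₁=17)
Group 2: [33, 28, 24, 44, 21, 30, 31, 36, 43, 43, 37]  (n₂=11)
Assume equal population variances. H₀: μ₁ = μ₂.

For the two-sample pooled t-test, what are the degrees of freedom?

degrees of freedom = 26

df = n₁ + n₂ − 2 = 17 + 11 − 2 = 26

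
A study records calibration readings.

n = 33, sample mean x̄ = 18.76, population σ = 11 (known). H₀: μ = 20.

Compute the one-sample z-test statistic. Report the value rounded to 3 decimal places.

test statistic = -0.648

SE = σ/√n = 11/√33 = 1.9149
z = (x̄−μ₀)/SE = (18.76−20)/1.9149 = -0.6476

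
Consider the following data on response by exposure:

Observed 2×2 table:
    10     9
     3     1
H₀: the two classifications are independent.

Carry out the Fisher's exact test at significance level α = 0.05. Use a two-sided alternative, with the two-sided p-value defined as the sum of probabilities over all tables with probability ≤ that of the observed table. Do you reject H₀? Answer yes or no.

reject H₀: no

Margins: r₁=19, r₂=4, c₁=13, c₂=10, n=23
p_obs = C(19,10)·C(4,3)/C(23,13); sum pmf over tables with pmf ≤ p_obs
p-value (two-sided) = 0.60361
At α=0.05: p ≥ α → fail to reject H₀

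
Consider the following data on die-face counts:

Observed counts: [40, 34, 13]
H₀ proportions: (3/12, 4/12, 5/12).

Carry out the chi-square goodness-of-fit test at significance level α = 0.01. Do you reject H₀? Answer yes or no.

n = 87; E_i = n·p_i = [21.75, 29.00, 36.25]
χ² = (40−21.75)²/21.75 + (34−29.00)²/29.00 + (13−36.25)²/36.25 = 31.0874
df = 2
p-value (upper-tail) = 0.00000
At α=0.01: p < α → reject H₀

reject H₀: yes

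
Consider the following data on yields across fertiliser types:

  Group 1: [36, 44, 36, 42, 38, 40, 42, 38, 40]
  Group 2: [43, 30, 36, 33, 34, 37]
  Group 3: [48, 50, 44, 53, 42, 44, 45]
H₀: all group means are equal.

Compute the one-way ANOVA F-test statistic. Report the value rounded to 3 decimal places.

test statistic = 15.693

Group means [39.56, 35.50, 46.57], grand mean 40.682
SSB = Σnᵢ(x̄ᵢ−x̄)² = 415.336; SSW = ΣΣ(x−x̄ᵢ)² = 251.437
MSB = 415.336/2 = 207.6681; MSW = 251.437/19 = 13.2335
F = MSB/MSW = 15.6926
df = (2, 19)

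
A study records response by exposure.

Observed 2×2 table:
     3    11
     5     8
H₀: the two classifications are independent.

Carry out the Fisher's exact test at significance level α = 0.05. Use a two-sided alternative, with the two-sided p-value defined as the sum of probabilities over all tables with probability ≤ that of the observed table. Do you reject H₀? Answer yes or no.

reject H₀: no

Margins: r₁=14, r₂=13, c₁=8, c₂=19, n=27
p_obs = C(14,3)·C(13,5)/C(27,8); sum pmf over tables with pmf ≤ p_obs
p-value (two-sided) = 0.41971
At α=0.05: p ≥ α → fail to reject H₀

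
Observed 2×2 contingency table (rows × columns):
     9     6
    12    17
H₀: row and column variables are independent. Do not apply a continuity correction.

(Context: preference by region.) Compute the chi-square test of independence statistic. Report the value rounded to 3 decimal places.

Row totals [15, 29], col totals [21, 23], n=44
χ² = (9−7.16)²/7.16 + (6−7.84)²/7.84 + (12−13.84)²/13.84 + (17−15.16)²/15.16 = 1.3740
df = 1

test statistic = 1.374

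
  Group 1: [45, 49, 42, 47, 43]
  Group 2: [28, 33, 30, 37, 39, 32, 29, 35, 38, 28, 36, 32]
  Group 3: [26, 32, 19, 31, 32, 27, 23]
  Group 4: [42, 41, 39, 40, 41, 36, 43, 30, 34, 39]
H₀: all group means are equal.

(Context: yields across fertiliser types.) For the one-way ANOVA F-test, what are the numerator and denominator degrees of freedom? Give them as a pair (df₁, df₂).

degrees of freedom = [3, 30]

k = 4 groups, N = 34 total
df = (k−1, N−k) = (4−1, 34−4) = (3, 30)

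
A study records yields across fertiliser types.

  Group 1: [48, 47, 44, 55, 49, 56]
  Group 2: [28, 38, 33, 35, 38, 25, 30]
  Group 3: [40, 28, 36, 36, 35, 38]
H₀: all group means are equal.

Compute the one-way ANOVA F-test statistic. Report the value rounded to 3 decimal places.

test statistic = 25.107

Group means [49.83, 32.43, 35.50], grand mean 38.895
SSB = Σnᵢ(x̄ᵢ−x̄)² = 1079.742; SSW = ΣΣ(x−x̄ᵢ)² = 344.048
MSB = 1079.742/2 = 539.8709; MSW = 344.048/16 = 21.5030
F = MSB/MSW = 25.1068
df = (2, 16)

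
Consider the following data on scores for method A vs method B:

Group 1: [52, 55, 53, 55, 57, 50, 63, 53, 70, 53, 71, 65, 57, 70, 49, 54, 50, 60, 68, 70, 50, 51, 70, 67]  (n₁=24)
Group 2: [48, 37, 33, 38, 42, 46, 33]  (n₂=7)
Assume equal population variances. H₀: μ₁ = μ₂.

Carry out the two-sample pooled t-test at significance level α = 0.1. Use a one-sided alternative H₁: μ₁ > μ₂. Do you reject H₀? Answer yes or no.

x̄₁=58.875, s₁=7.953, n₁=24
x̄₂=39.571, s₂=5.968, n₂=7
s_p² = [23·7.953² + 6·5.968²]/29 = 57.5289
SE = √(s_p²·(1/24+1/7)) = 3.2581
t = (58.875−39.571)/3.2581 = 5.9247
df = 29
p-value (one-sided, H₁ greater) = 0.00000
At α=0.1: p < α → reject H₀

reject H₀: yes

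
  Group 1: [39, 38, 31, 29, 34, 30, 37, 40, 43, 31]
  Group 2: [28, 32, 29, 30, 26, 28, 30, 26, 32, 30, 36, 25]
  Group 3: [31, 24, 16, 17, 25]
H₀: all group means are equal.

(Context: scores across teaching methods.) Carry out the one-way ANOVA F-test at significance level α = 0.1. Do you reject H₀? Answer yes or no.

Group means [35.20, 29.33, 22.60], grand mean 30.259
SSB = Σnᵢ(x̄ᵢ−x̄)² = 547.719; SSW = ΣΣ(x−x̄ᵢ)² = 469.467
MSB = 547.719/2 = 273.8593; MSW = 469.467/24 = 19.5611
F = MSB/MSW = 14.0002
df = (2, 24)
p-value (upper-tail) = 0.00009
At α=0.1: p < α → reject H₀

reject H₀: yes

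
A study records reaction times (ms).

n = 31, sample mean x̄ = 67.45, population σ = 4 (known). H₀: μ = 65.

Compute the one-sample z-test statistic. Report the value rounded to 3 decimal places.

SE = σ/√n = 4/√31 = 0.7184
z = (x̄−μ₀)/SE = (67.45−65)/0.7184 = 3.4103

test statistic = 3.410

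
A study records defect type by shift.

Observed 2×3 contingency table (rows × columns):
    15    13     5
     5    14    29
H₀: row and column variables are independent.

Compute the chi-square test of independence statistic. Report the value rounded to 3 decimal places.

Row totals [33, 48], col totals [20, 27, 34], n=81
χ² = (15−8.15)²/8.15 + (13−11.00)²/11.00 + (5−13.85)²/13.85 + (5−11.85)²/11.85 + (14−16.00)²/16.00 + (29−20.15)²/20.15 = 19.8823
df = 2

test statistic = 19.882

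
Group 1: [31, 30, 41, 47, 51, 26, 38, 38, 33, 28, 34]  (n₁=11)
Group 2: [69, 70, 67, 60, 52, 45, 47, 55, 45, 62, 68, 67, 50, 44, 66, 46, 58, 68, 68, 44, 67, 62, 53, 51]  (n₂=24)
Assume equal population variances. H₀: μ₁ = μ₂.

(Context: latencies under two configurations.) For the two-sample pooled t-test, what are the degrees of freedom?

df = n₁ + n₂ − 2 = 11 + 24 − 2 = 33

degrees of freedom = 33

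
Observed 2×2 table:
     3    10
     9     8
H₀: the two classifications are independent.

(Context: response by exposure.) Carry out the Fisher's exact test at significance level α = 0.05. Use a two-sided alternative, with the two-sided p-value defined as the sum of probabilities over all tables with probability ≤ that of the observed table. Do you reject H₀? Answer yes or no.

reject H₀: no

Margins: r₁=13, r₂=17, c₁=12, c₂=18, n=30
p_obs = C(13,3)·C(17,9)/C(30,12); sum pmf over tables with pmf ≤ p_obs
p-value (two-sided) = 0.14135
At α=0.05: p ≥ α → fail to reject H₀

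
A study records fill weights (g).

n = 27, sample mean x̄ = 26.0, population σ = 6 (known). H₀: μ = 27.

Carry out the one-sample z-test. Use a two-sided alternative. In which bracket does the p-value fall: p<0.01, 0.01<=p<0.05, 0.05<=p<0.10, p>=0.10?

p-value bracket: p>=0.10

SE = σ/√n = 6/√27 = 1.1547
z = (x̄−μ₀)/SE = (26.0−27)/1.1547 = -0.8660
p-value (two-sided) = 0.38648
→ bracket: p>=0.10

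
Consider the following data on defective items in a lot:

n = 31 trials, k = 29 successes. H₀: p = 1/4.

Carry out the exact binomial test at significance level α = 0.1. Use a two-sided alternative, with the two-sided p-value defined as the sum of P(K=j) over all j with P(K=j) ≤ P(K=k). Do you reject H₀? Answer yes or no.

reject H₀: yes

Exact binomial: n=31, k=29, p₀=1/4=0.2500
P(X=j) = C(n,j)·p₀^j·(1−p₀)^(n−j); p = Σ P(X=j) over j with P(X=j) ≤ P(X=29)
p-value (two-sided) = 0.00000
At α=0.1: p < α → reject H₀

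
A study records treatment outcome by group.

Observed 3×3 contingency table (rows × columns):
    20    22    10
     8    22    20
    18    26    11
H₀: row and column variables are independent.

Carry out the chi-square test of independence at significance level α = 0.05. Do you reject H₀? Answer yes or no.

Row totals [52, 50, 55], col totals [46, 70, 41], n=157
χ² = (20−15.24)²/15.24 + (22−23.18)²/23.18 + (10−13.58)²/13.58 + (8−14.65)²/14.65 + (22−22.29)²/22.29 + (20−13.06)²/13.06 + (18−16.11)²/16.11 + (26−24.52)²/24.52 + (11−14.36)²/14.36 = 10.3048
df = 4
p-value (upper-tail) = 0.03560
At α=0.05: p < α → reject H₀

reject H₀: yes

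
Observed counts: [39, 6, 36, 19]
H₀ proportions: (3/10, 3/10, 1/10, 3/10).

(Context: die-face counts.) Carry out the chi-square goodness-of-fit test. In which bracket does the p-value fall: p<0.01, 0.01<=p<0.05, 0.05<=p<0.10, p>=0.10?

n = 100; E_i = n·p_i = [30.00, 30.00, 10.00, 30.00]
χ² = (39−30.00)²/30.00 + (6−30.00)²/30.00 + (36−10.00)²/10.00 + (19−30.00)²/30.00 = 93.5333
df = 3
p-value (upper-tail) = 0.00000
→ bracket: p<0.01

p-value bracket: p<0.01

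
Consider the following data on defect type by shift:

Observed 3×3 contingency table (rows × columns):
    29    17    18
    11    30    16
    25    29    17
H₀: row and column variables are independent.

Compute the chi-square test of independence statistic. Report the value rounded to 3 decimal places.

Row totals [64, 57, 71], col totals [65, 76, 51], n=192
χ² = (29−21.67)²/21.67 + (17−25.33)²/25.33 + (18−17.00)²/17.00 + (11−19.30)²/19.30 + (30−22.56)²/22.56 + (16−15.14)²/15.14 + (25−24.04)²/24.04 + (29−28.10)²/28.10 + (17−18.86)²/18.86 = 11.6004
df = 4

test statistic = 11.600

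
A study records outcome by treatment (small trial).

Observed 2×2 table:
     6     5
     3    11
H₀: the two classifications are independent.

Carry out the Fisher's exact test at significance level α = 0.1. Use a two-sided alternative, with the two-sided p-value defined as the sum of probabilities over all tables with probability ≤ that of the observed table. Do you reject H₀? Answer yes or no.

Margins: r₁=11, r₂=14, c₁=9, c₂=16, n=25
p_obs = C(11,6)·C(14,3)/C(25,9); sum pmf over tables with pmf ≤ p_obs
p-value (two-sided) = 0.11532
At α=0.1: p ≥ α → fail to reject H₀

reject H₀: no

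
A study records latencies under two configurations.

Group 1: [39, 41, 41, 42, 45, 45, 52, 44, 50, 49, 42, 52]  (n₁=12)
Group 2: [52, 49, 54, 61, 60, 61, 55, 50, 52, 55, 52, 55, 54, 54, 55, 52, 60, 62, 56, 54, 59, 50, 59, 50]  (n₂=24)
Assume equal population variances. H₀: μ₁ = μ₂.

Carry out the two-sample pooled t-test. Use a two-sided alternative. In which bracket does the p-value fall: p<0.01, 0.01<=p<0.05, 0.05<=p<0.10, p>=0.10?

p-value bracket: p<0.01

x̄₁=45.167, s₁=4.529, n₁=12
x̄₂=55.042, s₂=3.928, n₂=24
s_p² = [11·4.529² + 23·3.928²]/34 = 17.0772
SE = √(s_p²·(1/12+1/24)) = 1.4610
t = (45.167−55.042)/1.4610 = -6.7589
df = 34
p-value (two-sided) = 0.00000
→ bracket: p<0.01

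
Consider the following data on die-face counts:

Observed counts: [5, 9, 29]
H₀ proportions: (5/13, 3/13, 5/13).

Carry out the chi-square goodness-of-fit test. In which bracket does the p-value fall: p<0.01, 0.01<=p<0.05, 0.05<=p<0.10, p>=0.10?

p-value bracket: p<0.01

n = 43; E_i = n·p_i = [16.54, 9.92, 16.54]
χ² = (5−16.54)²/16.54 + (9−9.92)²/9.92 + (29−16.54)²/16.54 = 17.5256
df = 2
p-value (upper-tail) = 0.00016
→ bracket: p<0.01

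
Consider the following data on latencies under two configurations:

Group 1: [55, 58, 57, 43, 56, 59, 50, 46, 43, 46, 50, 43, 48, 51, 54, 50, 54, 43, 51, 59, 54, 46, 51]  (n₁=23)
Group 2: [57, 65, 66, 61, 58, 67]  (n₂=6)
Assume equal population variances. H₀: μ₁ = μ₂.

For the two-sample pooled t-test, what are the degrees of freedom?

df = n₁ + n₂ − 2 = 23 + 6 − 2 = 27

degrees of freedom = 27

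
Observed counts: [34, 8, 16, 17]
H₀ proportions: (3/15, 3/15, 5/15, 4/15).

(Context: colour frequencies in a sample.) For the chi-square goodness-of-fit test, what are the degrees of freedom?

degrees of freedom = 3

df = k − 1 = 4 − 1 = 3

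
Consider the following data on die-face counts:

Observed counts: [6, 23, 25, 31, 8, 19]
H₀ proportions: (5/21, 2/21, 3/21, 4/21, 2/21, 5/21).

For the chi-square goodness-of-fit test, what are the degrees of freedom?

degrees of freedom = 5

df = k − 1 = 6 − 1 = 5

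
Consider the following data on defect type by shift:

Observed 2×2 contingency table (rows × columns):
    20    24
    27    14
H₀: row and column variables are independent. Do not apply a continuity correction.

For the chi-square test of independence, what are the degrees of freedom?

degrees of freedom = 1

df = (r−1)(c−1) = (2−1)·(2−1) = 1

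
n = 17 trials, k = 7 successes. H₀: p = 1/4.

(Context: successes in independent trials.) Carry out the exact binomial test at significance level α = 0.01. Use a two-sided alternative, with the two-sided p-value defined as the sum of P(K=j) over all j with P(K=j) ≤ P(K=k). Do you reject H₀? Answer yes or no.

reject H₀: no

Exact binomial: n=17, k=7, p₀=1/4=0.2500
P(X=j) = C(n,j)·p₀^j·(1−p₀)^(n−j); p = Σ P(X=j) over j with P(X=j) ≤ P(X=7)
p-value (two-sided) = 0.15719
At α=0.01: p ≥ α → fail to reject H₀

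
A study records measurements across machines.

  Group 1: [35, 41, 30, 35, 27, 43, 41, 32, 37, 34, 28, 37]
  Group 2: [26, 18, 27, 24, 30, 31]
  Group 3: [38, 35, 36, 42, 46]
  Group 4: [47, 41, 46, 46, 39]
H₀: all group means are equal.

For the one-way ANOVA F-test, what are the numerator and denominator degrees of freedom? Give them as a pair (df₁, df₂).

k = 4 groups, N = 28 total
df = (k−1, N−k) = (4−1, 28−4) = (3, 24)

degrees of freedom = [3, 24]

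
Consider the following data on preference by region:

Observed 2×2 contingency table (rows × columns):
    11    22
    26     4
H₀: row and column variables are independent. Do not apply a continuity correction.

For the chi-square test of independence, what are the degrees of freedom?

degrees of freedom = 1

df = (r−1)(c−1) = (2−1)·(2−1) = 1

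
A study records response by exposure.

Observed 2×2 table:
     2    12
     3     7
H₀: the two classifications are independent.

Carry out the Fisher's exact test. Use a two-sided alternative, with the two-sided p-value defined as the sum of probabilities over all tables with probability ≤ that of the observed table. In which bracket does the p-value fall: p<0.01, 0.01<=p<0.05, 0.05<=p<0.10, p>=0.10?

Margins: r₁=14, r₂=10, c₁=5, c₂=19, n=24
p_obs = C(14,2)·C(10,3)/C(24,5); sum pmf over tables with pmf ≤ p_obs
p-value (two-sided) = 0.61462
→ bracket: p>=0.10

p-value bracket: p>=0.10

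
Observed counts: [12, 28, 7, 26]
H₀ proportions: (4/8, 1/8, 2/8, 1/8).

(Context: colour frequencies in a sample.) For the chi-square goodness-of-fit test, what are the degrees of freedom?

df = k − 1 = 4 − 1 = 3

degrees of freedom = 3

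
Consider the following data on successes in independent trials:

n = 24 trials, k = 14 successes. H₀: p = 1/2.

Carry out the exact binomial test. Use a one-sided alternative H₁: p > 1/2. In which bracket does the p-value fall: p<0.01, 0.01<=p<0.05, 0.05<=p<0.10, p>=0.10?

Exact binomial: n=24, k=14, p₀=1/2=0.5000
P(X≥14) from Σ C(n,i)·p₀^i·(1−p₀)^(n−i)
p-value (one-sided, H₁ greater) = 0.27063
→ bracket: p>=0.10

p-value bracket: p>=0.10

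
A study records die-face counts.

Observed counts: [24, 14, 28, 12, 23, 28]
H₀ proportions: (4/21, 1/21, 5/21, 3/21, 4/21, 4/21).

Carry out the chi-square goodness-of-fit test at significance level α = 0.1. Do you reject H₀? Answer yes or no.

n = 129; E_i = n·p_i = [24.57, 6.14, 30.71, 18.43, 24.57, 24.57]
χ² = (24−24.57)²/24.57 + (14−6.14)²/6.14 + (28−30.71)²/30.71 + (12−18.43)²/18.43 + (23−24.57)²/24.57 + (28−24.57)²/24.57 = 13.1244
df = 5
p-value (upper-tail) = 0.02224
At α=0.1: p < α → reject H₀

reject H₀: yes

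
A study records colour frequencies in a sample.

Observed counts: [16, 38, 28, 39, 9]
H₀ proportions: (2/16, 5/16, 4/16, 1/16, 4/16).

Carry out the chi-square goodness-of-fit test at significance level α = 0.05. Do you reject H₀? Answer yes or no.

n = 130; E_i = n·p_i = [16.25, 40.62, 32.50, 8.12, 32.50]
χ² = (16−16.25)²/16.25 + (38−40.62)²/40.62 + (28−32.50)²/32.50 + (39−8.12)²/8.12 + (9−32.50)²/32.50 = 135.1138
df = 4
p-value (upper-tail) = 0.00000
At α=0.05: p < α → reject H₀

reject H₀: yes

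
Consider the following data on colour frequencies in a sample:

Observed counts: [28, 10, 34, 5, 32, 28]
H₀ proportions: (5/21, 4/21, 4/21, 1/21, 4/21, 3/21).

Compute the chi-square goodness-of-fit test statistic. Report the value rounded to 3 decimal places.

n = 137; E_i = n·p_i = [32.62, 26.10, 26.10, 6.52, 26.10, 19.57]
χ² = (28−32.62)²/32.62 + (10−26.10)²/26.10 + (34−26.10)²/26.10 + (5−6.52)²/6.52 + (32−26.10)²/26.10 + (28−19.57)²/19.57 = 18.2978
df = 5

test statistic = 18.298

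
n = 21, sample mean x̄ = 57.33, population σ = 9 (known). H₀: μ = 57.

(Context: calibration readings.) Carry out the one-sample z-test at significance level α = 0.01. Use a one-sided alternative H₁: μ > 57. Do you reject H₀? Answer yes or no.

reject H₀: no

SE = σ/√n = 9/√21 = 1.9640
z = (x̄−μ₀)/SE = (57.33−57)/1.9640 = 0.1680
p-value (one-sided, H₁ greater) = 0.43328
At α=0.01: p ≥ α → fail to reject H₀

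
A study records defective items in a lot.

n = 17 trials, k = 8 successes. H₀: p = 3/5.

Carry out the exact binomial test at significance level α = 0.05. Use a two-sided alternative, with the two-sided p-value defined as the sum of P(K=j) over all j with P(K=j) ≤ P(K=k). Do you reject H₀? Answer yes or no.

Exact binomial: n=17, k=8, p₀=3/5=0.6000
P(X=j) = C(n,j)·p₀^j·(1−p₀)^(n−j); p = Σ P(X=j) over j with P(X=j) ≤ P(X=8)
p-value (two-sided) = 0.32494
At α=0.05: p ≥ α → fail to reject H₀

reject H₀: no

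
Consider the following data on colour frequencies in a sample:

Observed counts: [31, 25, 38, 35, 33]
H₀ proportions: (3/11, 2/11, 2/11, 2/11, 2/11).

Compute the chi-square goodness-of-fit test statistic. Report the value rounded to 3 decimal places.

n = 162; E_i = n·p_i = [44.18, 29.45, 29.45, 29.45, 29.45]
χ² = (31−44.18)²/44.18 + (25−29.45)²/29.45 + (38−29.45)²/29.45 + (35−29.45)²/29.45 + (33−29.45)²/29.45 = 8.5566
df = 4

test statistic = 8.557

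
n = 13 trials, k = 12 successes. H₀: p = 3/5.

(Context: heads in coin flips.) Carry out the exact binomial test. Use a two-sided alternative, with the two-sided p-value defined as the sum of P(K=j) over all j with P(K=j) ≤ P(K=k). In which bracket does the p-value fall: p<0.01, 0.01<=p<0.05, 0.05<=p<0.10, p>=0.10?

p-value bracket: 0.01<=p<0.05

Exact binomial: n=13, k=12, p₀=3/5=0.6000
P(X=j) = C(n,j)·p₀^j·(1−p₀)^(n−j); p = Σ P(X=j) over j with P(X=j) ≤ P(X=12)
p-value (two-sided) = 0.02042
→ bracket: 0.01<=p<0.05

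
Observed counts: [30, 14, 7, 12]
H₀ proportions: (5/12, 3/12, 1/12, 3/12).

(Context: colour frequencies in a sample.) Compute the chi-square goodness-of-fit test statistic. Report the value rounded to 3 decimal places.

n = 63; E_i = n·p_i = [26.25, 15.75, 5.25, 15.75]
χ² = (30−26.25)²/26.25 + (14−15.75)²/15.75 + (7−5.25)²/5.25 + (12−15.75)²/15.75 = 2.2063
df = 3

test statistic = 2.206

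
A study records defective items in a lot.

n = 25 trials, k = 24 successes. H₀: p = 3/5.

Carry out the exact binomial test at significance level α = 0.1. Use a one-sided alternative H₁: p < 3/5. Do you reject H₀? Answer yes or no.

reject H₀: no

Exact binomial: n=25, k=24, p₀=3/5=0.6000
P(X≤24) from Σ C(n,i)·p₀^i·(1−p₀)^(n−i)
p-value (one-sided, H₁ less) = 1.00000
At α=0.1: p ≥ α → fail to reject H₀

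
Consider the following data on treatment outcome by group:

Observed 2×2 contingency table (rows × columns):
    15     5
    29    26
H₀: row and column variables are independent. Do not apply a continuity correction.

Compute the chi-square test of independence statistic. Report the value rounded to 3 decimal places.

Row totals [20, 55], col totals [44, 31], n=75
χ² = (15−11.73)²/11.73 + (5−8.27)²/8.27 + (29−32.27)²/32.27 + (26−22.73)²/22.73 = 3.0004
df = 1

test statistic = 3.000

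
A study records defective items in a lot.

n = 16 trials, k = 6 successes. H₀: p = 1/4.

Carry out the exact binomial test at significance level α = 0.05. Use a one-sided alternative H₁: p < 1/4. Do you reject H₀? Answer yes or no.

Exact binomial: n=16, k=6, p₀=1/4=0.2500
P(X≤6) from Σ C(n,i)·p₀^i·(1−p₀)^(n−i)
p-value (one-sided, H₁ less) = 0.92044
At α=0.05: p ≥ α → fail to reject H₀

reject H₀: no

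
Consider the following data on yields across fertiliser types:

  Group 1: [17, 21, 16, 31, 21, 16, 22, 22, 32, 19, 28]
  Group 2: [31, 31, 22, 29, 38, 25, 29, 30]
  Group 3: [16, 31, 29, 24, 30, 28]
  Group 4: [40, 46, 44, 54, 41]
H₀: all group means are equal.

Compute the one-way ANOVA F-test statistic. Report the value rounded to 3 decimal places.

Group means [22.27, 29.38, 26.33, 45.00], grand mean 28.767
SSB = Σnᵢ(x̄ᵢ−x̄)² = 1819.977; SSW = ΣΣ(x−x̄ᵢ)² = 759.390
MSB = 1819.977/3 = 606.6588; MSW = 759.390/26 = 29.2073
F = MSB/MSW = 20.7708
df = (3, 26)

test statistic = 20.771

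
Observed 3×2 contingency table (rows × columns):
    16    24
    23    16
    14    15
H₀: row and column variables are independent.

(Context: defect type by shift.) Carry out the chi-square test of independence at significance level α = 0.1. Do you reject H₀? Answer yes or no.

Row totals [40, 39, 29], col totals [53, 55], n=108
χ² = (16−19.63)²/19.63 + (24−20.37)²/20.37 + (23−19.14)²/19.14 + (16−19.86)²/19.86 + (14−14.23)²/14.23 + (15−14.77)²/14.77 = 2.8548
df = 2
p-value (upper-tail) = 0.23993
At α=0.1: p ≥ α → fail to reject H₀

reject H₀: no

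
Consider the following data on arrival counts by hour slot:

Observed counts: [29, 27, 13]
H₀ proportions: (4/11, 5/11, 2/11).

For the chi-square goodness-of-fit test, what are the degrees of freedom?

degrees of freedom = 2

df = k − 1 = 3 − 1 = 2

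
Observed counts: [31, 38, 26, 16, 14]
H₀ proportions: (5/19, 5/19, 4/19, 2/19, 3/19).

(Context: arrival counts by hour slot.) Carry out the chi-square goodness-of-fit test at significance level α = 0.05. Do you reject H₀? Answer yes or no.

reject H₀: no

n = 125; E_i = n·p_i = [32.89, 32.89, 26.32, 13.16, 19.74]
χ² = (31−32.89)²/32.89 + (38−32.89)²/32.89 + (26−26.32)²/26.32 + (16−13.16)²/13.16 + (14−19.74)²/19.74 = 3.1867
df = 4
p-value (upper-tail) = 0.52709
At α=0.05: p ≥ α → fail to reject H₀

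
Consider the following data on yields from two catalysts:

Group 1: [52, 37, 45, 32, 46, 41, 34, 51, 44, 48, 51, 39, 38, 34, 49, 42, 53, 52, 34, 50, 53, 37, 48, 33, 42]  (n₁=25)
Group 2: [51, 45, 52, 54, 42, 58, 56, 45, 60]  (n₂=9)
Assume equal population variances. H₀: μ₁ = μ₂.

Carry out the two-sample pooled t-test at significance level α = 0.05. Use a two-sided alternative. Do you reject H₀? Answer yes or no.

reject H₀: yes

x̄₁=43.400, s₁=7.124, n₁=25
x̄₂=51.444, s₂=6.287, n₂=9
s_p² = [24·7.124² + 8·6.287²]/32 = 47.9444
SE = √(s_p²·(1/25+1/9)) = 2.6916
t = (43.400−51.444)/2.6916 = -2.9887
df = 32
p-value (two-sided) = 0.00535
At α=0.05: p < α → reject H₀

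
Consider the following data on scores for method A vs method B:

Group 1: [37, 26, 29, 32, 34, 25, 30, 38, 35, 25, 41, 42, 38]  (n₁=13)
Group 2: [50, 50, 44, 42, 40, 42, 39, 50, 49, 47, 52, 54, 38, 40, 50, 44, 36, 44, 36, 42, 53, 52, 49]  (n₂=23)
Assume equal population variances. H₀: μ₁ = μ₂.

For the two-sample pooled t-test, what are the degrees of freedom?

degrees of freedom = 34

df = n₁ + n₂ − 2 = 13 + 23 − 2 = 34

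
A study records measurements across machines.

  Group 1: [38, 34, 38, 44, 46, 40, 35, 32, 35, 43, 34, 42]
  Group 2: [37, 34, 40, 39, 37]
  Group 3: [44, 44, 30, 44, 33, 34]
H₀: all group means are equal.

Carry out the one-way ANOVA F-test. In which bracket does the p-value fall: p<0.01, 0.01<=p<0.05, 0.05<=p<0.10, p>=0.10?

p-value bracket: p>=0.10

Group means [38.42, 37.40, 38.17], grand mean 38.130
SSB = Σnᵢ(x̄ᵢ−x̄)² = 3.659; SSW = ΣΣ(x−x̄ᵢ)² = 462.950
MSB = 3.659/2 = 1.8293; MSW = 462.950/20 = 23.1475
F = MSB/MSW = 0.0790
df = (2, 20)
p-value (upper-tail) = 0.92430
→ bracket: p>=0.10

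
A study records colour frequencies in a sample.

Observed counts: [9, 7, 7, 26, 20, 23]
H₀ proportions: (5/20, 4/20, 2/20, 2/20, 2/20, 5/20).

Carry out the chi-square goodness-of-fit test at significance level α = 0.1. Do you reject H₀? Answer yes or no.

n = 92; E_i = n·p_i = [23.00, 18.40, 9.20, 9.20, 9.20, 23.00]
χ² = (9−23.00)²/23.00 + (7−18.40)²/18.40 + (7−9.20)²/9.20 + (26−9.20)²/9.20 + (20−9.20)²/9.20 + (23−23.00)²/23.00 = 59.4674
df = 5
p-value (upper-tail) = 0.00000
At α=0.1: p < α → reject H₀

reject H₀: yes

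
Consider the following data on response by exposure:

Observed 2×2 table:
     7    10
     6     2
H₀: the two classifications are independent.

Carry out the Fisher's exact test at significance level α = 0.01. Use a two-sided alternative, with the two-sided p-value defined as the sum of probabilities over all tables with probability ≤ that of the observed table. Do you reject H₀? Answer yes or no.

Margins: r₁=17, r₂=8, c₁=13, c₂=12, n=25
p_obs = C(17,7)·C(8,6)/C(25,13); sum pmf over tables with pmf ≤ p_obs
p-value (two-sided) = 0.20156
At α=0.01: p ≥ α → fail to reject H₀

reject H₀: no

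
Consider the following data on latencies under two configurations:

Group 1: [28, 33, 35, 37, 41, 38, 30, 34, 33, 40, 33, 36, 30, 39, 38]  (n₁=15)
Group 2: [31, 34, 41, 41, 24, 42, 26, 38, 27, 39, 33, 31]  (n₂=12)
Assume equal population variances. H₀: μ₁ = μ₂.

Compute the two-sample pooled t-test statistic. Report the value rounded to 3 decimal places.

test statistic = 0.550

x̄₁=35.000, s₁=3.891, n₁=15
x̄₂=33.917, s₂=6.288, n₂=12
s_p² = [14·3.891² + 11·6.288²]/25 = 25.8767
SE = √(s_p²·(1/15+1/12)) = 1.9702
t = (35.000−33.917)/1.9702 = 0.5499
df = 25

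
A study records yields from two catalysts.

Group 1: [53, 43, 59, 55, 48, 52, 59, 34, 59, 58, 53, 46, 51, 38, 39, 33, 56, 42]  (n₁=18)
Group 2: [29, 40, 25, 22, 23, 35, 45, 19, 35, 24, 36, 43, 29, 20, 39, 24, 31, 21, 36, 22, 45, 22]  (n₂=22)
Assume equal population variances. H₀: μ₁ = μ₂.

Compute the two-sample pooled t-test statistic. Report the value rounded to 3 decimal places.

x̄₁=48.778, s₁=8.769, n₁=18
x̄₂=30.227, s₂=8.630, n₂=22
s_p² = [17·8.769² + 21·8.630²]/38 = 75.5520
SE = √(s_p²·(1/18+1/22)) = 2.7625
t = (48.778−30.227)/2.7625 = 6.7151
df = 38

test statistic = 6.715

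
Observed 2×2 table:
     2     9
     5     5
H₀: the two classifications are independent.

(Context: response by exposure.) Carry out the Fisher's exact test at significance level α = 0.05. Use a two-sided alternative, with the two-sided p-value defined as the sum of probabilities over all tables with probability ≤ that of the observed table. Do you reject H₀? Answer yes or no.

Margins: r₁=11, r₂=10, c₁=7, c₂=14, n=21
p_obs = C(11,2)·C(10,5)/C(21,7); sum pmf over tables with pmf ≤ p_obs
p-value (two-sided) = 0.18266
At α=0.05: p ≥ α → fail to reject H₀

reject H₀: no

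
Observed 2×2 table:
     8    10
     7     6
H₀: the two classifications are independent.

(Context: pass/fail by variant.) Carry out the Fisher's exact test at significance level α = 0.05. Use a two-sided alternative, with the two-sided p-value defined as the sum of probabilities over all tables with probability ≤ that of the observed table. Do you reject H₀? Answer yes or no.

reject H₀: no

Margins: r₁=18, r₂=13, c₁=15, c₂=16, n=31
p_obs = C(18,8)·C(13,7)/C(31,15); sum pmf over tables with pmf ≤ p_obs
p-value (two-sided) = 0.72239
At α=0.05: p ≥ α → fail to reject H₀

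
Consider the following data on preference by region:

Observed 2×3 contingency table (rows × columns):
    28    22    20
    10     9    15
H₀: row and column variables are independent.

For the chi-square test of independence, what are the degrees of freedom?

df = (r−1)(c−1) = (2−1)·(3−1) = 2

degrees of freedom = 2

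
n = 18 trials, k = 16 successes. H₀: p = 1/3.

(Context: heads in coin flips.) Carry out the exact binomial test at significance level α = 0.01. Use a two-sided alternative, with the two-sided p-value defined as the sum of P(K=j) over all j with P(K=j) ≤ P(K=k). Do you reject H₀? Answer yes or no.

Exact binomial: n=18, k=16, p₀=1/3=0.3333
P(X=j) = C(n,j)·p₀^j·(1−p₀)^(n−j); p = Σ P(X=j) over j with P(X=j) ≤ P(X=16)
p-value (two-sided) = 0.00000
At α=0.01: p < α → reject H₀

reject H₀: yes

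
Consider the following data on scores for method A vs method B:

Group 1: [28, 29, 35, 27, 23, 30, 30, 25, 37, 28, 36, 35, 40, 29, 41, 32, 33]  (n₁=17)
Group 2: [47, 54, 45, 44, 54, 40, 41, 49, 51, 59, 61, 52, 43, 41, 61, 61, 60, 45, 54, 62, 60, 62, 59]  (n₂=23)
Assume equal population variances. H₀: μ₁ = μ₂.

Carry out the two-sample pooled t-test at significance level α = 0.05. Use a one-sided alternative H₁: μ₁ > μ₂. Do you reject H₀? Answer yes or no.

x̄₁=31.647, s₁=5.098, n₁=17
x̄₂=52.391, s₂=7.809, n₂=23
s_p² = [16·5.098² + 22·7.809²]/38 = 46.2463
SE = √(s_p²·(1/17+1/23)) = 2.1751
t = (31.647−52.391)/2.1751 = -9.5371
df = 38
p-value (one-sided, H₁ greater) = 1.00000
At α=0.05: p ≥ α → fail to reject H₀

reject H₀: no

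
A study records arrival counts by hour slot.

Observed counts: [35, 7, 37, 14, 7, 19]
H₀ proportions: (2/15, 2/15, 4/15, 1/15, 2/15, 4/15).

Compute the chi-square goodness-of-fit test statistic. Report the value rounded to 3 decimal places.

test statistic = 43.605

n = 119; E_i = n·p_i = [15.87, 15.87, 31.73, 7.93, 15.87, 31.73]
χ² = (35−15.87)²/15.87 + (7−15.87)²/15.87 + (37−31.73)²/31.73 + (14−7.93)²/7.93 + (7−15.87)²/15.87 + (19−31.73)²/31.73 = 43.6050
df = 5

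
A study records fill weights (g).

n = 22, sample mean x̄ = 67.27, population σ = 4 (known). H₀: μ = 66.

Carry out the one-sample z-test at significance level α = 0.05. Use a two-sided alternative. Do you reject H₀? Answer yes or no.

SE = σ/√n = 4/√22 = 0.8528
z = (x̄−μ₀)/SE = (67.27−66)/0.8528 = 1.4892
p-value (two-sided) = 0.13643
At α=0.05: p ≥ α → fail to reject H₀

reject H₀: no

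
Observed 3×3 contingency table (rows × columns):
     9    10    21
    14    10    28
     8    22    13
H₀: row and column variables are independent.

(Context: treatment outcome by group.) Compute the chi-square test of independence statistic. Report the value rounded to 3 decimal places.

test statistic = 12.504

Row totals [40, 52, 43], col totals [31, 42, 62], n=135
χ² = (9−9.19)²/9.19 + (10−12.44)²/12.44 + (21−18.37)²/18.37 + (14−11.94)²/11.94 + (10−16.18)²/16.18 + (28−23.88)²/23.88 + (8−9.87)²/9.87 + (22−13.38)²/13.38 + (13−19.75)²/19.75 = 12.5036
df = 4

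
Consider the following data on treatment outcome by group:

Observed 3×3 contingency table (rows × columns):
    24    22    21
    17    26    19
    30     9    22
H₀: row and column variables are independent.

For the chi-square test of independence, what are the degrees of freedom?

degrees of freedom = 4

df = (r−1)(c−1) = (3−1)·(3−1) = 4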